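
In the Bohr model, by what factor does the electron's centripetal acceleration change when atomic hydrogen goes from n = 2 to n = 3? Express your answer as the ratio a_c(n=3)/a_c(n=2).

16/81

a_c ∝ Z^3 · n^-4; with Z fixed, a_c ∝ n^-4.
a_c(n=3)/a_c(n=2) = (3/2)^-4 = 16/81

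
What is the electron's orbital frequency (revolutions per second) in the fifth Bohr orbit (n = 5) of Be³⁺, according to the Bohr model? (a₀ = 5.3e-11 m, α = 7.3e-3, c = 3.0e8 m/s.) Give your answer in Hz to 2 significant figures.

8.4e14 Hz

r = n²a₀/Z = 3.3e-10 m, v = Zαc/n = 1.8e6 m/s
f = v/(2πr) = 8.4e14 Hz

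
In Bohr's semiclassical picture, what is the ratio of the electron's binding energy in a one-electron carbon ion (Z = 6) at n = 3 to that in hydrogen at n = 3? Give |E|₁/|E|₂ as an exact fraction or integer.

36

|E| ∝ Z^2 · n^-2
|E|₁/|E|₂ = (6/1)^2 · (3/3)^-2 = 36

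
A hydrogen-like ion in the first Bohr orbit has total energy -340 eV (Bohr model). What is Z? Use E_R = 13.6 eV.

5

E_n = −E_R Z²/n² ⇒ Z² = −E_n n²/E_R = 340 × 1² / 13.6 ≈ 25.00
Z = 5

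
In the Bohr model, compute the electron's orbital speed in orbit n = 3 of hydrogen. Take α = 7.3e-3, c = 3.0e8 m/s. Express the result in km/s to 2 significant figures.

730 km/s

v_n = Zαc/n = 1 × 0.0073 × 3.0e8 / 3
    = 730 km/s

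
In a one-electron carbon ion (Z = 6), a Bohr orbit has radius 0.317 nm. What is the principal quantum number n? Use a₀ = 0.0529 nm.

6

r_n = n²a₀/Z ⇒ n² = rZ/a₀ = 0.317 × 6 / 0.0529 ≈ 35.95
n = 6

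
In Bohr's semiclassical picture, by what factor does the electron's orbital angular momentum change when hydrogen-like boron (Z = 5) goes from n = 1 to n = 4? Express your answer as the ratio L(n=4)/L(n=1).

4

L = nℏ depends only on n, so L ∝ n.
L(n=4)/L(n=1) = (4/1)^1 = 4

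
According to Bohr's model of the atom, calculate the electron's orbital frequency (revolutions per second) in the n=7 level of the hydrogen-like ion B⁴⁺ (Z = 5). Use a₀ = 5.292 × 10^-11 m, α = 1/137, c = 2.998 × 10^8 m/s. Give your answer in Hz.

r = n²a₀/Z = 5.186 × 10^-10 m, v = Zαc/n = 1.563 × 10^6 m/s
f = v/(2πr) = 4.797 × 10^14 Hz

4.797 × 10^14 Hz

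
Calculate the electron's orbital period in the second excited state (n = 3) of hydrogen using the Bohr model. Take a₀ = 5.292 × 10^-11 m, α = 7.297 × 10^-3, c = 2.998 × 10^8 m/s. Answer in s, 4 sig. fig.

4.104 × 10^-15 s

r = n²a₀/Z = 3²·5.292 × 10^-11/1 = 4.763 × 10^-10 m
v = Zαc/n = 1·0.007297·2.998 × 10^8/3 = 7.292 × 10^5 m/s
T = 2πr/v = 4.104 × 10^-15 s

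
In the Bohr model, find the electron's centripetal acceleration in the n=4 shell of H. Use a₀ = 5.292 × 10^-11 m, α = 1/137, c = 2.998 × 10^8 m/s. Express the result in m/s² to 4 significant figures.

r = n²a₀/Z = 8.467 × 10^-10 m, v = Zαc/n = 5.471 × 10^5 m/s
a = v²/r = (5.471 × 10^5)² / 8.467 × 10^-10 = 3.535 × 10^20 m/s²

3.535 × 10^20 m/s²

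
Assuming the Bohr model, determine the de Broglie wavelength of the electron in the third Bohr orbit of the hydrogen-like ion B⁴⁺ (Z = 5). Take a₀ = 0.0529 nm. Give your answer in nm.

0.199 nm

The Bohr quantisation condition is nλ = 2πr_n.
r_n = n²a₀/Z = 0.0952 nm
λ = 2πr_n/n = 2π·0.0952/3 = 0.199 nm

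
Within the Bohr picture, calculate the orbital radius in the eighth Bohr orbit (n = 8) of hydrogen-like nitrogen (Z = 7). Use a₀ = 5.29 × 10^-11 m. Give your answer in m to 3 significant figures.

r_n = n²a₀/Z = 8² × 5.29 × 10^-11 / 7
    = 64 × 5.29 × 10^-11 / 7 = 4.84 × 10^-10 m

4.84 × 10^-10 m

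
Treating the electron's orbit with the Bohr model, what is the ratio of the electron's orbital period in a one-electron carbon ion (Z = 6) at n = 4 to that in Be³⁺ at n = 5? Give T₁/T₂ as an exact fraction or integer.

T ∝ Z^-2 · n^3
T₁/T₂ = (6/4)^-2 · (4/5)^3 = 256/1125

256/1125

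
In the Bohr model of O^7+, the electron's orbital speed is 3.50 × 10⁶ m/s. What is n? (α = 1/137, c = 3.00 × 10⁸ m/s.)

5

v_n = Zαc/n ⇒ n = Zαc/v = 8 × 0.00730 × 3.00 × 10⁸ / 3.50 × 10⁶ ≈ 5.01
n = 5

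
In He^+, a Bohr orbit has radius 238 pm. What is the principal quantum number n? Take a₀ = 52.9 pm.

3

r_n = n²a₀/Z ⇒ n² = rZ/a₀ = 238 × 2 / 52.9 ≈ 9.00
n = 3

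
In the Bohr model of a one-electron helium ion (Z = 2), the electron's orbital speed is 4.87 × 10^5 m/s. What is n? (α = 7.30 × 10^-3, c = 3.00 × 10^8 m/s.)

9

v_n = Zαc/n ⇒ n = Zαc/v = 2 × 0.00730 × 3.00 × 10^8 / 4.87 × 10^5 ≈ 8.99
n = 9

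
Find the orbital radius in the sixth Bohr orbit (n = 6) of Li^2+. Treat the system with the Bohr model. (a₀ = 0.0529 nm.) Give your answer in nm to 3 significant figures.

r_n = n²a₀/Z = 6² × 0.0529 / 3
    = 36 × 0.0529 / 3 = 0.635 nm

0.635 nm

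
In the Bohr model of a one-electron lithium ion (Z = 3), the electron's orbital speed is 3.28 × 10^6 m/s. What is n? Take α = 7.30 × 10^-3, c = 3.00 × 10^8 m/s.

2

v_n = Zαc/n ⇒ n = Zαc/v = 3 × 0.00730 × 3.00 × 10^8 / 3.28 × 10^6 ≈ 2.00
n = 2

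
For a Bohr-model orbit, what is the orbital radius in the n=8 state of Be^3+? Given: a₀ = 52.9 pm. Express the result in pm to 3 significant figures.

846 pm

r_n = n²a₀/Z = 8² × 52.9 / 4
    = 64 × 52.9 / 4 = 846 pm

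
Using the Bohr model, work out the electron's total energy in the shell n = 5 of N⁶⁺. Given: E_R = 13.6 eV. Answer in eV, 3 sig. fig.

-26.7 eV

E_n = −E_R·Z²/n² = −13.6 × 7²/5² = -26.7 eV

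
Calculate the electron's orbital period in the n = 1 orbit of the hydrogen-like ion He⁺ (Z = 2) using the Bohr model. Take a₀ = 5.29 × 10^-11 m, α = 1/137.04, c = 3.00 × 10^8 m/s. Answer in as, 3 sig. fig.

r = n²a₀/Z = 1²·5.29 × 10^-11/2 = 2.65 × 10^-11 m
v = Zαc/n = 2·0.00730·3.00 × 10^8/1 = 4.38 × 10^6 m/s
T = 2πr/v = 3.80 × 10^-17 s = 38.0 as

38.0 as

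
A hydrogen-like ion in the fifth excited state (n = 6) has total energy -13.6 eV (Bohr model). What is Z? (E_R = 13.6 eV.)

E_n = −E_R Z²/n² ⇒ Z² = −E_n n²/E_R = 13.6 × 6² / 13.6 ≈ 36.00
Z = 6

6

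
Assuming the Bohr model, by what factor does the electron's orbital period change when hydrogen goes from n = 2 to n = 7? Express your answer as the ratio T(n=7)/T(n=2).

343/8

T ∝ Z^-2 · n^3; with Z fixed, T ∝ n^3.
T(n=7)/T(n=2) = (7/2)^3 = 343/8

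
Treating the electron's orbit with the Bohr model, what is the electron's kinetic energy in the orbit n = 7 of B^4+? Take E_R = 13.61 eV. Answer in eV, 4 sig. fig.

For a Coulomb orbit the virial theorem gives K = −E_n.
E_n = −E_R·Z²/n², so K = E_R·Z²/n² = 13.61 × 5²/7² = 6.944 eV

6.944 eV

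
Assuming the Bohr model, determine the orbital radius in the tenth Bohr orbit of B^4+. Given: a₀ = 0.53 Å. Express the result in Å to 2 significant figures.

11 Å

r_n = n²a₀/Z = 10² × 0.53 / 5
    = 100 × 0.53 / 5 = 11 Å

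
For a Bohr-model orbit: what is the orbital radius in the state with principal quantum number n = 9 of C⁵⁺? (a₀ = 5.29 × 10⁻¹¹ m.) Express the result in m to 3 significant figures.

7.14 × 10⁻¹⁰ m

r_n = n²a₀/Z = 9² × 5.29 × 10⁻¹¹ / 6
    = 81 × 5.29 × 10⁻¹¹ / 6 = 7.14 × 10⁻¹⁰ m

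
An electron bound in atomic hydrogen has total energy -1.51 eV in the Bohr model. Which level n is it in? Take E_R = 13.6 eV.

E_n = −E_R Z²/n² ⇒ n² = E_R Z²/(−E_n) = 13.6 × 1² / 1.51 ≈ 9.01
n = 3

3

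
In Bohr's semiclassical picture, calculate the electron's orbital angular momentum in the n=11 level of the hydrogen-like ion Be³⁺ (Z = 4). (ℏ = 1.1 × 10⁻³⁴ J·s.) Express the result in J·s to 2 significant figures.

L_n = nℏ = 11 × 1.1 × 10⁻³⁴ = 1.2 × 10⁻³³ J·s

1.2 × 10⁻³³ J·s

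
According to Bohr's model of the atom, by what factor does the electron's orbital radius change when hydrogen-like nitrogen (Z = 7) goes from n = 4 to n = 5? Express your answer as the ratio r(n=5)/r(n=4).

25/16

r ∝ Z^-1 · n^2; with Z fixed, r ∝ n^2.
r(n=5)/r(n=4) = (5/4)^2 = 25/16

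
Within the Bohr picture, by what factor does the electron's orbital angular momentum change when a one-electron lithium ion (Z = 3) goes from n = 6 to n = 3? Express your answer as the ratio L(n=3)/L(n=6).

1/2

L = nℏ depends only on n, so L ∝ n.
L(n=3)/L(n=6) = (3/6)^1 = 1/2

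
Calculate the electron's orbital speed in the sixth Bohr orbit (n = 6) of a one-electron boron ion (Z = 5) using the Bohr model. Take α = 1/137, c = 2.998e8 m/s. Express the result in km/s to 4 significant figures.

1824 km/s

v_n = Zαc/n = 5 × 0.007299 × 2.998e8 / 6
    = 1824 km/s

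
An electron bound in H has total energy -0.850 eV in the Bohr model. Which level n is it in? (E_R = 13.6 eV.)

E_n = −E_R Z²/n² ⇒ n² = E_R Z²/(−E_n) = 13.6 × 1² / 0.850 ≈ 16.00
n = 4

4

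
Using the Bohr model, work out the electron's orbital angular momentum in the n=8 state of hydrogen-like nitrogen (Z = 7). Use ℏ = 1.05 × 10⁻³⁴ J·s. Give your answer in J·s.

8.40 × 10⁻³⁴ J·s

L_n = nℏ = 8 × 1.05 × 10⁻³⁴ = 8.40 × 10⁻³⁴ J·s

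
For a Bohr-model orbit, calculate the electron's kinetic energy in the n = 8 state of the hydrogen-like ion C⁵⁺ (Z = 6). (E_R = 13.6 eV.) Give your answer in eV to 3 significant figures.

For a Coulomb orbit the virial theorem gives K = −E_n.
E_n = −E_R·Z²/n², so K = E_R·Z²/n² = 13.6 × 6²/8² = 7.65 eV

7.65 eV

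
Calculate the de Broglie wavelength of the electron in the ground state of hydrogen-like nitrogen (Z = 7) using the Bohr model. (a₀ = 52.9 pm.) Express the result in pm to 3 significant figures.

47.5 pm

The Bohr quantisation condition is nλ = 2πr_n.
r_n = n²a₀/Z = 7.56 pm
λ = 2πr_n/n = 2π·7.56/1 = 47.5 pm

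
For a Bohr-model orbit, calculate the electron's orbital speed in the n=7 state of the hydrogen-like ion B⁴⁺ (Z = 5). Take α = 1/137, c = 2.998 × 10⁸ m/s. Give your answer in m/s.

1.563 × 10⁶ m/s

v_n = Zαc/n = 5 × 0.007299 × 2.998 × 10⁸ / 7
    = 1.563 × 10⁶ m/s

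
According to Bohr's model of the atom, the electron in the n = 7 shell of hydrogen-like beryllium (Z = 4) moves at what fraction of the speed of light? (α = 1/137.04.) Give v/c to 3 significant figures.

0.00417

v_n = Zαc/n, so v/c = Zα/n = 4 × 0.00730 / 7 = 0.00417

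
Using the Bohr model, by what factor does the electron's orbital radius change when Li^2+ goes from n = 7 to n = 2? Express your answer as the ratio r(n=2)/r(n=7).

r ∝ Z^-1 · n^2; with Z fixed, r ∝ n^2.
r(n=2)/r(n=7) = (2/7)^2 = 4/49

4/49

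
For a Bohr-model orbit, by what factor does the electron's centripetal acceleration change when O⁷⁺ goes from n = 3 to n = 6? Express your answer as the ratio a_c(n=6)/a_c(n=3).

1/16

a_c ∝ Z^3 · n^-4; with Z fixed, a_c ∝ n^-4.
a_c(n=6)/a_c(n=3) = (6/3)^-4 = 1/16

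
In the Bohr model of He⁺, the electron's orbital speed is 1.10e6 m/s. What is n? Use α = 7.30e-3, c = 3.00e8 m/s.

4

v_n = Zαc/n ⇒ n = Zαc/v = 2 × 0.00730 × 3.00e8 / 1.10e6 ≈ 3.98
n = 4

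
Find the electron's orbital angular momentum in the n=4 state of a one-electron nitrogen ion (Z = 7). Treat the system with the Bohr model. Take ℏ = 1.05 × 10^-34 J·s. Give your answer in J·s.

4.20 × 10^-34 J·s

L_n = nℏ = 4 × 1.05 × 10^-34 = 4.20 × 10^-34 J·s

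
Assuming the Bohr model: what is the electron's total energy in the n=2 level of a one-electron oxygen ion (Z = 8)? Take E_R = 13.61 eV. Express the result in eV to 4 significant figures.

-217.8 eV

E_n = −E_R·Z²/n² = −13.61 × 8²/2² = -217.8 eV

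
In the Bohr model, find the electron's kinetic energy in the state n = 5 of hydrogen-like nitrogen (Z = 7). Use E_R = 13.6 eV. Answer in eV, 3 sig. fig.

26.7 eV

For a Coulomb orbit the virial theorem gives K = −E_n.
E_n = −E_R·Z²/n², so K = E_R·Z²/n² = 13.6 × 7²/5² = 26.7 eV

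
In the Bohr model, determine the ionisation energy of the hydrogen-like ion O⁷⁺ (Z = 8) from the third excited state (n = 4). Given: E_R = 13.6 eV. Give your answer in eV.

E_n = −E_R·Z²/n² = −13.6 × 8²/4² eV = -54.4 eV
Ionisation energy = −E_n = 54.4 eV

54.4 eV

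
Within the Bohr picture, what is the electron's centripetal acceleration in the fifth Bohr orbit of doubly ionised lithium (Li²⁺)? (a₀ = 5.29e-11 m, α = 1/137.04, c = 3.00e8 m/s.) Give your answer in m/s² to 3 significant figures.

r = n²a₀/Z = 4.41e-10 m, v = Zαc/n = 1.31e6 m/s
a = v²/r = (1.31e6)² / 4.41e-10 = 3.91e21 m/s²

3.91e21 m/s²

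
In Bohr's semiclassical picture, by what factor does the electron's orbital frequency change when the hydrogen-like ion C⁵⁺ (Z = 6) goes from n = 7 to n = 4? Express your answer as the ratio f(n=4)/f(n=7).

343/64

f ∝ Z^2 · n^-3; with Z fixed, f ∝ n^-3.
f(n=4)/f(n=7) = (4/7)^-3 = 343/64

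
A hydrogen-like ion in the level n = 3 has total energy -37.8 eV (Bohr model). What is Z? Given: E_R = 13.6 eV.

5

E_n = −E_R Z²/n² ⇒ Z² = −E_n n²/E_R = 37.8 × 3² / 13.6 ≈ 25.01
Z = 5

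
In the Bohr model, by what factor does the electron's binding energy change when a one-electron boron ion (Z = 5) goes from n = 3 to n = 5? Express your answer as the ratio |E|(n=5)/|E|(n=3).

|E| ∝ Z^2 · n^-2; with Z fixed, |E| ∝ n^-2.
|E|(n=5)/|E|(n=3) = (5/3)^-2 = 9/25

9/25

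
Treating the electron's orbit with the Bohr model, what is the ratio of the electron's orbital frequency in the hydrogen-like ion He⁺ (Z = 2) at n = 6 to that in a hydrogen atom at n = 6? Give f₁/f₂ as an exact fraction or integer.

4

f ∝ Z^2 · n^-3
f₁/f₂ = (2/1)^2 · (6/6)^-3 = 4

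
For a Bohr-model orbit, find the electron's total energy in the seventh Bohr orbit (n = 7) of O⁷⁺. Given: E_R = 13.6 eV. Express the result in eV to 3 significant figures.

E_n = −E_R·Z²/n² = −13.6 × 8²/7² = -17.8 eV

-17.8 eV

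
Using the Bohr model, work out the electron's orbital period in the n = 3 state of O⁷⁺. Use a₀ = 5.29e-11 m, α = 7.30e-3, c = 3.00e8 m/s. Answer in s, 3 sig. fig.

6.40e-17 s

r = n²a₀/Z = 3²·5.29e-11/8 = 5.95e-11 m
v = Zαc/n = 8·0.00730·3.00e8/3 = 5.84e6 m/s
T = 2πr/v = 6.40e-17 s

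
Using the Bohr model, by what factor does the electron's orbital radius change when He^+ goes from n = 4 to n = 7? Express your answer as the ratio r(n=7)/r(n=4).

49/16

r ∝ Z^-1 · n^2; with Z fixed, r ∝ n^2.
r(n=7)/r(n=4) = (7/4)^2 = 49/16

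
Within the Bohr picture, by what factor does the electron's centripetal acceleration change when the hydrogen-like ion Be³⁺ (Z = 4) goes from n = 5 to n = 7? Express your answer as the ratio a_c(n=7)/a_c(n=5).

625/2401

a_c ∝ Z^3 · n^-4; with Z fixed, a_c ∝ n^-4.
a_c(n=7)/a_c(n=5) = (7/5)^-4 = 625/2401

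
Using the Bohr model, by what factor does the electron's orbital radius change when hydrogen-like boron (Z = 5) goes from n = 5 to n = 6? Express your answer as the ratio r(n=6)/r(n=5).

36/25

r ∝ Z^-1 · n^2; with Z fixed, r ∝ n^2.
r(n=6)/r(n=5) = (6/5)^2 = 36/25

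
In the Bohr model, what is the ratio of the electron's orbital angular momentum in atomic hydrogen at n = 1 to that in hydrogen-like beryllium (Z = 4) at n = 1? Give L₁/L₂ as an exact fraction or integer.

L = nℏ is independent of Z.
L₁/L₂ = n₁/n₂ = 1/1 = 1

1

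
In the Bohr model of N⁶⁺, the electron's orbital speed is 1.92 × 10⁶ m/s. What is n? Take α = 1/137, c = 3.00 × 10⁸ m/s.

8

v_n = Zαc/n ⇒ n = Zαc/v = 7 × 0.00730 × 3.00 × 10⁸ / 1.92 × 10⁶ ≈ 7.98
n = 8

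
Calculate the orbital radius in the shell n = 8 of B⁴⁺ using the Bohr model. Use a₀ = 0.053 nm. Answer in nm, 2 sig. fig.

0.68 nm

r_n = n²a₀/Z = 8² × 0.053 / 5
    = 64 × 0.053 / 5 = 0.68 nm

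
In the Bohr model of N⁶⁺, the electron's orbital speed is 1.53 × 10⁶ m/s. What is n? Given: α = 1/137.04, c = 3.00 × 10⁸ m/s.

10

v_n = Zαc/n ⇒ n = Zαc/v = 7 × 0.00730 × 3.00 × 10⁸ / 1.53 × 10⁶ ≈ 10.02
n = 10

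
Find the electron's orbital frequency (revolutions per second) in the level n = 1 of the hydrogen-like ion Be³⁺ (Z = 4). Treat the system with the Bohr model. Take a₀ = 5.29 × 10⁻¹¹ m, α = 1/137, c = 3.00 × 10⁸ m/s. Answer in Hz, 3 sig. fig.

r = n²a₀/Z = 1.32 × 10⁻¹¹ m, v = Zαc/n = 8.76 × 10⁶ m/s
f = v/(2πr) = 1.05 × 10¹⁷ Hz

1.05 × 10¹⁷ Hz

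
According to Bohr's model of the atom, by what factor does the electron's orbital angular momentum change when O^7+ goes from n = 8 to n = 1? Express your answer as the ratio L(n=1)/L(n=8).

L = nℏ depends only on n, so L ∝ n.
L(n=1)/L(n=8) = (1/8)^1 = 1/8

1/8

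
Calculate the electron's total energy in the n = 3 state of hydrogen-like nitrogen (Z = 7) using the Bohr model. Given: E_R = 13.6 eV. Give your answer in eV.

-74.0 eV

E_n = −E_R·Z²/n² = −13.6 × 7²/3² = -74.0 eV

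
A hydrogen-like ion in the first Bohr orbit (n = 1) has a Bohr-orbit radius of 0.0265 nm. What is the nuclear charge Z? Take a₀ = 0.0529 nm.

2

r_n = n²a₀/Z ⇒ Z = n²a₀/r = 1² × 0.0529 / 0.0265 ≈ 2.00
Z = 2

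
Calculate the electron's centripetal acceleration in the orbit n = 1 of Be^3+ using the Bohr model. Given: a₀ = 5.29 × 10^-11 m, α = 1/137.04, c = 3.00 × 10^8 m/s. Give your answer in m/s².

r = n²a₀/Z = 1.32 × 10^-11 m, v = Zαc/n = 8.76 × 10^6 m/s
a = v²/r = (8.76 × 10^6)² / 1.32 × 10^-11 = 5.80 × 10^24 m/s²

5.80 × 10^24 m/s²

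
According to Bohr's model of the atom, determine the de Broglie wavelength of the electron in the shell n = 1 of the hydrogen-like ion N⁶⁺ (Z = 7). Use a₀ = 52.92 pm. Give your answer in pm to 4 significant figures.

47.50 pm

The Bohr quantisation condition is nλ = 2πr_n.
r_n = n²a₀/Z = 7.560 pm
λ = 2πr_n/n = 2π·7.560/1 = 47.50 pm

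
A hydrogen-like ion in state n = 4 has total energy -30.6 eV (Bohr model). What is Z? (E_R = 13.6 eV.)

E_n = −E_R Z²/n² ⇒ Z² = −E_n n²/E_R = 30.6 × 4² / 13.6 ≈ 36.00
Z = 6

6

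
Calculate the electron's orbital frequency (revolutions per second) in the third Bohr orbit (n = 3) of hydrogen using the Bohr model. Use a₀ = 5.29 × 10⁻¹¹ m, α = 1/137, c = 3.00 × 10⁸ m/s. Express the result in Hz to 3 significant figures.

r = n²a₀/Z = 4.76 × 10⁻¹⁰ m, v = Zαc/n = 7.30 × 10⁵ m/s
f = v/(2πr) = 2.44 × 10¹⁴ Hz

2.44 × 10¹⁴ Hz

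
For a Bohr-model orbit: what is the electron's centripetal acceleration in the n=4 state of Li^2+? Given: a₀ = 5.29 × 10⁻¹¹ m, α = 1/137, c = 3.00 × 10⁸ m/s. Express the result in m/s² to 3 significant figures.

9.56 × 10²¹ m/s²

r = n²a₀/Z = 2.82 × 10⁻¹⁰ m, v = Zαc/n = 1.64 × 10⁶ m/s
a = v²/r = (1.64 × 10⁶)² / 2.82 × 10⁻¹⁰ = 9.56 × 10²¹ m/s²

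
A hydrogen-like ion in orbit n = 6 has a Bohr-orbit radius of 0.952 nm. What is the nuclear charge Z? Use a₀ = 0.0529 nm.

r_n = n²a₀/Z ⇒ Z = n²a₀/r = 6² × 0.0529 / 0.952 ≈ 2.00
Z = 2

2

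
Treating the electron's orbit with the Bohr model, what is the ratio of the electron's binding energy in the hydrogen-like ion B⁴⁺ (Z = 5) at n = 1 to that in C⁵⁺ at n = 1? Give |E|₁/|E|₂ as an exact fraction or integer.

|E| ∝ Z^2 · n^-2
|E|₁/|E|₂ = (5/6)^2 · (1/1)^-2 = 25/36

25/36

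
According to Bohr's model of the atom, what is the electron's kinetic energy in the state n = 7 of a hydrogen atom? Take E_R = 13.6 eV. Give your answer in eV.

0.278 eV

For a Coulomb orbit the virial theorem gives K = −E_n.
E_n = −E_R·Z²/n², so K = E_R·Z²/n² = 13.6 × 1²/7² = 0.278 eV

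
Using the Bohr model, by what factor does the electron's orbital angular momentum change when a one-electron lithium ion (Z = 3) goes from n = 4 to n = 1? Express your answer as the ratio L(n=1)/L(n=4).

1/4

L = nℏ depends only on n, so L ∝ n.
L(n=1)/L(n=4) = (1/4)^1 = 1/4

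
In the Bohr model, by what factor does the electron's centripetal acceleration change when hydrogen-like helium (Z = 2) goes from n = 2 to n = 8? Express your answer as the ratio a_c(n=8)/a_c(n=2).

a_c ∝ Z^3 · n^-4; with Z fixed, a_c ∝ n^-4.
a_c(n=8)/a_c(n=2) = (8/2)^-4 = 1/256

1/256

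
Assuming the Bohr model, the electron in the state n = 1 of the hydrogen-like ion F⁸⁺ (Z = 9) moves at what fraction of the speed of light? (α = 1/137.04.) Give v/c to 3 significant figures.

0.0657

v_n = Zαc/n, so v/c = Zα/n = 9 × 0.00730 / 1 = 0.0657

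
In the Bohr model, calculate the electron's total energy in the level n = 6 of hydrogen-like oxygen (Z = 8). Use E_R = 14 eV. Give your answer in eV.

-25 eV

E_n = −E_R·Z²/n² = −14 × 8²/6² = -25 eV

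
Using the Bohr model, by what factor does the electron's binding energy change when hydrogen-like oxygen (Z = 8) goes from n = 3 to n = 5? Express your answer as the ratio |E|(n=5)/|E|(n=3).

9/25

|E| ∝ Z^2 · n^-2; with Z fixed, |E| ∝ n^-2.
|E|(n=5)/|E|(n=3) = (5/3)^-2 = 9/25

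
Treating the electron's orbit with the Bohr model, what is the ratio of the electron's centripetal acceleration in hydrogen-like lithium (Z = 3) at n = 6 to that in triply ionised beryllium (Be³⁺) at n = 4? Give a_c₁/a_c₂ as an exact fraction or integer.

a_c ∝ Z^3 · n^-4
a_c₁/a_c₂ = (3/4)^3 · (6/4)^-4 = 1/12

1/12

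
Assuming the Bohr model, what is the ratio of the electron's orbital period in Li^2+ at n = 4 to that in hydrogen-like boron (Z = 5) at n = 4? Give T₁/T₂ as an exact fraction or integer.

25/9

T ∝ Z^-2 · n^3
T₁/T₂ = (3/5)^-2 · (4/4)^3 = 25/9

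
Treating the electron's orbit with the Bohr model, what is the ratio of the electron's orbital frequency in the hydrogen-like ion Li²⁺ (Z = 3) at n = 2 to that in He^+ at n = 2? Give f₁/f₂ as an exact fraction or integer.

9/4

f ∝ Z^2 · n^-3
f₁/f₂ = (3/2)^2 · (2/2)^-3 = 9/4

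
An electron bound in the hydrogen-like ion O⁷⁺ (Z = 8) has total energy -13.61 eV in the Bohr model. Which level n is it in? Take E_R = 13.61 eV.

E_n = −E_R Z²/n² ⇒ n² = E_R Z²/(−E_n) = 13.61 × 8² / 13.61 ≈ 64.00
n = 8

8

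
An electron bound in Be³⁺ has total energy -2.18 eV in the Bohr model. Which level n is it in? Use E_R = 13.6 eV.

10

E_n = −E_R Z²/n² ⇒ n² = E_R Z²/(−E_n) = 13.6 × 4² / 2.18 ≈ 99.82
n = 10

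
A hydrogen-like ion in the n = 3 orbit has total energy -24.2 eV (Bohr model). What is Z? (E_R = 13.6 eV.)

E_n = −E_R Z²/n² ⇒ Z² = −E_n n²/E_R = 24.2 × 3² / 13.6 ≈ 16.01
Z = 4

4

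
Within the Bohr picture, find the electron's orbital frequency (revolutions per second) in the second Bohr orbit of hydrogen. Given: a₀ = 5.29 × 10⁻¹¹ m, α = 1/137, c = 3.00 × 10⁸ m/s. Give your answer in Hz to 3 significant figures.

8.24 × 10¹⁴ Hz

r = n²a₀/Z = 2.12 × 10⁻¹⁰ m, v = Zαc/n = 1.09 × 10⁶ m/s
f = v/(2πr) = 8.24 × 10¹⁴ Hz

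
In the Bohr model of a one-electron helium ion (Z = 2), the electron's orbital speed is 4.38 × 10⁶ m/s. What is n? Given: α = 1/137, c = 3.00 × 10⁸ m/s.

v_n = Zαc/n ⇒ n = Zαc/v = 2 × 0.00730 × 3.00 × 10⁸ / 4.38 × 10⁶ ≈ 1.00
n = 1

1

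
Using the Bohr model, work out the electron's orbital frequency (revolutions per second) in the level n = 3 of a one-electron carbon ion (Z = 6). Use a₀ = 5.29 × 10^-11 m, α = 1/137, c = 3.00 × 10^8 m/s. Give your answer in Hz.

8.78 × 10^15 Hz

r = n²a₀/Z = 7.94 × 10^-11 m, v = Zαc/n = 4.38 × 10^6 m/s
f = v/(2πr) = 8.78 × 10^15 Hz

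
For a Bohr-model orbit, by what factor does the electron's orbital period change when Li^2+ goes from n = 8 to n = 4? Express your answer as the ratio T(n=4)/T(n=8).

1/8

T ∝ Z^-2 · n^3; with Z fixed, T ∝ n^3.
T(n=4)/T(n=8) = (4/8)^3 = 1/8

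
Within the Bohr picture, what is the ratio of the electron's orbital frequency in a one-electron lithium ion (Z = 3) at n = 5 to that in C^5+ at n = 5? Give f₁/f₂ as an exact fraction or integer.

f ∝ Z^2 · n^-3
f₁/f₂ = (3/6)^2 · (5/5)^-3 = 1/4

1/4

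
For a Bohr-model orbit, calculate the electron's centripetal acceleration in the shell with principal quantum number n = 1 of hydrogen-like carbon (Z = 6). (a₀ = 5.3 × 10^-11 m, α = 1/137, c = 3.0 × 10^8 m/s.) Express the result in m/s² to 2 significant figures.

2.0 × 10^25 m/s²

r = n²a₀/Z = 8.8 × 10^-12 m, v = Zαc/n = 1.3 × 10^7 m/s
a = v²/r = (1.3 × 10^7)² / 8.8 × 10^-12 = 2.0 × 10^25 m/s²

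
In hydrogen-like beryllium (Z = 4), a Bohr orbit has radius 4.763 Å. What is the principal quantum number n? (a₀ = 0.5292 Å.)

r_n = n²a₀/Z ⇒ n² = rZ/a₀ = 4.763 × 4 / 0.5292 ≈ 36.00
n = 6

6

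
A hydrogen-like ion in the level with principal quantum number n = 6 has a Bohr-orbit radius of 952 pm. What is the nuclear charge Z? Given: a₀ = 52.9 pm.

2

r_n = n²a₀/Z ⇒ Z = n²a₀/r = 6² × 52.9 / 952 ≈ 2.00
Z = 2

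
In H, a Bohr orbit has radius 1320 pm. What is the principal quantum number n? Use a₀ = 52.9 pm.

r_n = n²a₀/Z ⇒ n² = rZ/a₀ = 1320 × 1 / 52.9 ≈ 24.95
n = 5

5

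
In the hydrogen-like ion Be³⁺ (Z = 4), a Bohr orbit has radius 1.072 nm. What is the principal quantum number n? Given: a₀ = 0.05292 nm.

9

r_n = n²a₀/Z ⇒ n² = rZ/a₀ = 1.072 × 4 / 0.05292 ≈ 81.03
n = 9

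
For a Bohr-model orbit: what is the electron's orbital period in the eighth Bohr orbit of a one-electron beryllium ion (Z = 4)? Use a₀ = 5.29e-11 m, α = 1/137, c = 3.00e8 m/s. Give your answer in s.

4.86e-15 s

r = n²a₀/Z = 8²·5.29e-11/4 = 8.46e-10 m
v = Zαc/n = 4·0.00730·3.00e8/8 = 1.09e6 m/s
T = 2πr/v = 4.86e-15 s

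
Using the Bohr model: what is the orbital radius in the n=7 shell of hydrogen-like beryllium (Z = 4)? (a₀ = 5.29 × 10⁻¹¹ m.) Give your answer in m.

r_n = n²a₀/Z = 7² × 5.29 × 10⁻¹¹ / 4
    = 49 × 5.29 × 10⁻¹¹ / 4 = 6.48 × 10⁻¹⁰ m

6.48 × 10⁻¹⁰ m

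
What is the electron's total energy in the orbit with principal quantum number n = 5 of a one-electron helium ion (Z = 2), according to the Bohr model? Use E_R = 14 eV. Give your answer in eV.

E_n = −E_R·Z²/n² = −14 × 2²/5² = -2.2 eV

-2.2 eV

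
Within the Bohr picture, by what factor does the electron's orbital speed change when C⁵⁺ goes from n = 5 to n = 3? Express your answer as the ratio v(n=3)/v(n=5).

5/3

v ∝ Z^1 · n^-1; with Z fixed, v ∝ n^-1.
v(n=3)/v(n=5) = (3/5)^-1 = 5/3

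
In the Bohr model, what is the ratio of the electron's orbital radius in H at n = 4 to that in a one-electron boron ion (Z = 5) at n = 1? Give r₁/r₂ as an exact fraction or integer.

80

r ∝ Z^-1 · n^2
r₁/r₂ = (1/5)^-1 · (4/1)^2 = 80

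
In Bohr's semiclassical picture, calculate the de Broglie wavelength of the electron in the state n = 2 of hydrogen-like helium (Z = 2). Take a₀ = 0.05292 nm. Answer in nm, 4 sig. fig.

0.3325 nm

The Bohr quantisation condition is nλ = 2πr_n.
r_n = n²a₀/Z = 0.1058 nm
λ = 2πr_n/n = 2π·0.1058/2 = 0.3325 nm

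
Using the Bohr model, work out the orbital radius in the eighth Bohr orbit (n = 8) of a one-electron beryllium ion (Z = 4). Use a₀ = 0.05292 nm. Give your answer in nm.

0.8467 nm

r_n = n²a₀/Z = 8² × 0.05292 / 4
    = 64 × 0.05292 / 4 = 0.8467 nm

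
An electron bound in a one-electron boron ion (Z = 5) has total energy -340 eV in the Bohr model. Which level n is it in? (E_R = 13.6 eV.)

E_n = −E_R Z²/n² ⇒ n² = E_R Z²/(−E_n) = 13.6 × 5² / 340 ≈ 1.00
n = 1

1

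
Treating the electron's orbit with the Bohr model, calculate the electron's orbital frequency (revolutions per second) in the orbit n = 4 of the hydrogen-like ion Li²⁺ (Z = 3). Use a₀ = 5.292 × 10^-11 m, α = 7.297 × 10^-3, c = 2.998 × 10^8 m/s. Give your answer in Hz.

9.252 × 10^14 Hz

r = n²a₀/Z = 2.822 × 10^-10 m, v = Zαc/n = 1.641 × 10^6 m/s
f = v/(2πr) = 9.252 × 10^14 Hz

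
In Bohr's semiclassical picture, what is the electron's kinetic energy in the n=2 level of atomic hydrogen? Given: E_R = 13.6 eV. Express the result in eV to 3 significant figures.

For a Coulomb orbit the virial theorem gives K = −E_n.
E_n = −E_R·Z²/n², so K = E_R·Z²/n² = 13.6 × 1²/2² = 3.40 eV

3.40 eV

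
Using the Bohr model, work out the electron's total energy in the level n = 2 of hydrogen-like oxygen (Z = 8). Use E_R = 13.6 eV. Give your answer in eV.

-218 eV

E_n = −E_R·Z²/n² = −13.6 × 8²/2² = -218 eV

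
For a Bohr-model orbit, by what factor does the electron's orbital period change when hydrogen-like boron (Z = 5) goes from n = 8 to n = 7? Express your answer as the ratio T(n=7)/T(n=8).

343/512

T ∝ Z^-2 · n^3; with Z fixed, T ∝ n^3.
T(n=7)/T(n=8) = (7/8)^3 = 343/512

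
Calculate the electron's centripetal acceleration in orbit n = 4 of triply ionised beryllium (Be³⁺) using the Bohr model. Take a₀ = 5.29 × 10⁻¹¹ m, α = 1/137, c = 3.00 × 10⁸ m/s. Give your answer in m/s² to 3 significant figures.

r = n²a₀/Z = 2.12 × 10⁻¹⁰ m, v = Zαc/n = 2.19 × 10⁶ m/s
a = v²/r = (2.19 × 10⁶)² / 2.12 × 10⁻¹⁰ = 2.27 × 10²² m/s²

2.27 × 10²² m/s²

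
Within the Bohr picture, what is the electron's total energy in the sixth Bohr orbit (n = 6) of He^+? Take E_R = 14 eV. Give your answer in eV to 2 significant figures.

-1.6 eV

E_n = −E_R·Z²/n² = −14 × 2²/6² = -1.6 eV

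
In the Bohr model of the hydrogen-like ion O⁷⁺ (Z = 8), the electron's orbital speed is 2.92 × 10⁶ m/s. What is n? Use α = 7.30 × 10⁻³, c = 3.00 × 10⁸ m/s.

v_n = Zαc/n ⇒ n = Zαc/v = 8 × 0.00730 × 3.00 × 10⁸ / 2.92 × 10⁶ ≈ 6.00
n = 6

6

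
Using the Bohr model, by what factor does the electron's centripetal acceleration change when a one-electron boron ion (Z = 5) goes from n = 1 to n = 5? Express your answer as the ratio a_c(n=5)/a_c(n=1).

a_c ∝ Z^3 · n^-4; with Z fixed, a_c ∝ n^-4.
a_c(n=5)/a_c(n=1) = (5/1)^-4 = 1/625

1/625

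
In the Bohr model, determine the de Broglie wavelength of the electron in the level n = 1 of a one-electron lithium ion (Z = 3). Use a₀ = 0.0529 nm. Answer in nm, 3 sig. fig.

0.111 nm

The Bohr quantisation condition is nλ = 2πr_n.
r_n = n²a₀/Z = 0.0176 nm
λ = 2πr_n/n = 2π·0.0176/1 = 0.111 nm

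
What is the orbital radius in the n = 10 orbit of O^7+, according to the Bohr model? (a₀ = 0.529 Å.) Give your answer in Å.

r_n = n²a₀/Z = 10² × 0.529 / 8
    = 100 × 0.529 / 8 = 6.61 Å

6.61 Å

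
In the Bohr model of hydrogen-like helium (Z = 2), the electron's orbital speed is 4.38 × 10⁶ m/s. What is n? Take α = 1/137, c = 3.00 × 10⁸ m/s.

v_n = Zαc/n ⇒ n = Zαc/v = 2 × 0.00730 × 3.00 × 10⁸ / 4.38 × 10⁶ ≈ 1.00
n = 1

1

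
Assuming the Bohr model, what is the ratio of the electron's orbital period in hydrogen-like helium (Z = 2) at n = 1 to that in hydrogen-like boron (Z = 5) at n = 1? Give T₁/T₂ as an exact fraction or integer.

25/4

T ∝ Z^-2 · n^3
T₁/T₂ = (2/5)^-2 · (1/1)^3 = 25/4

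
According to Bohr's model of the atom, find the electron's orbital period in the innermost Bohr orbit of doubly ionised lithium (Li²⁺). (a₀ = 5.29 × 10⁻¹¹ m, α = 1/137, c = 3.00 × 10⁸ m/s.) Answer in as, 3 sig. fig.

16.9 as

r = n²a₀/Z = 1²·5.29 × 10⁻¹¹/3 = 1.76 × 10⁻¹¹ m
v = Zαc/n = 3·0.00730·3.00 × 10⁸/1 = 6.57 × 10⁶ m/s
T = 2πr/v = 1.69 × 10⁻¹⁷ s = 16.9 as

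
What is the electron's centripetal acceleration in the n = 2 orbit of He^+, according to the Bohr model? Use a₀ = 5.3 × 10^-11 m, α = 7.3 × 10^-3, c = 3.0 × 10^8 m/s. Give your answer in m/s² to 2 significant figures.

4.5 × 10^22 m/s²

r = n²a₀/Z = 1.1 × 10^-10 m, v = Zαc/n = 2.2 × 10^6 m/s
a = v²/r = (2.2 × 10^6)² / 1.1 × 10^-10 = 4.5 × 10^22 m/s²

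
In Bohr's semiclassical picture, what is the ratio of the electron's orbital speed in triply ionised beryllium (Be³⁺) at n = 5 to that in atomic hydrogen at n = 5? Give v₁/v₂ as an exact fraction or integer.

4

v ∝ Z^1 · n^-1
v₁/v₂ = (4/1)^1 · (5/5)^-1 = 4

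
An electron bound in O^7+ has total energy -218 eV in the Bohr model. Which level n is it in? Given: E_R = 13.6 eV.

E_n = −E_R Z²/n² ⇒ n² = E_R Z²/(−E_n) = 13.6 × 8² / 218 ≈ 3.99
n = 2

2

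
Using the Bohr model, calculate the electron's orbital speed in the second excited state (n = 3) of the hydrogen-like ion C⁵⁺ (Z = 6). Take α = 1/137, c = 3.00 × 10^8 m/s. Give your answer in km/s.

v_n = Zαc/n = 6 × 0.00730 × 3.00 × 10^8 / 3
    = 4380 km/s

4380 km/s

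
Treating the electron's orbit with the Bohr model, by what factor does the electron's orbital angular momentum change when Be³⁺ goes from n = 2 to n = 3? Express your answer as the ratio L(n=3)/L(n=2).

L = nℏ depends only on n, so L ∝ n.
L(n=3)/L(n=2) = (3/2)^1 = 3/2

3/2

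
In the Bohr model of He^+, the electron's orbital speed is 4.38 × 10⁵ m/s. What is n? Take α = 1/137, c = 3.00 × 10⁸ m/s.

10

v_n = Zαc/n ⇒ n = Zαc/v = 2 × 0.00730 × 3.00 × 10⁸ / 4.38 × 10⁵ ≈ 10.00
n = 10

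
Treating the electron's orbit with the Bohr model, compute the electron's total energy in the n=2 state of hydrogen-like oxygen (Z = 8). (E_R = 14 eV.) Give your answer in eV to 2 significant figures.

-220 eV

E_n = −E_R·Z²/n² = −14 × 8²/2² = -220 eV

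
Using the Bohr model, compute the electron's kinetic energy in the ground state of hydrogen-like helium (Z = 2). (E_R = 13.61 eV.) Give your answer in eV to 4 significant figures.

54.44 eV

For a Coulomb orbit the virial theorem gives K = −E_n.
E_n = −E_R·Z²/n², so K = E_R·Z²/n² = 13.61 × 2²/1² = 54.44 eV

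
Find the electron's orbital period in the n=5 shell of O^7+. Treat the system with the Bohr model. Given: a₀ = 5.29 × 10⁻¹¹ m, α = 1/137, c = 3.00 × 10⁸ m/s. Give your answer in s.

r = n²a₀/Z = 5²·5.29 × 10⁻¹¹/8 = 1.65 × 10⁻¹⁰ m
v = Zαc/n = 8·0.00730·3.00 × 10⁸/5 = 3.50 × 10⁶ m/s
T = 2πr/v = 2.96 × 10⁻¹⁶ s

2.96 × 10⁻¹⁶ s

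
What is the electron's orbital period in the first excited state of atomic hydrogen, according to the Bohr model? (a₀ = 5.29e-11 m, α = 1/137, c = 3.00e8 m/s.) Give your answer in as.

r = n²a₀/Z = 2²·5.29e-11/1 = 2.12e-10 m
v = Zαc/n = 1·0.00730·3.00e8/2 = 1.09e6 m/s
T = 2πr/v = 1.21e-15 s = 1210 as

1210 as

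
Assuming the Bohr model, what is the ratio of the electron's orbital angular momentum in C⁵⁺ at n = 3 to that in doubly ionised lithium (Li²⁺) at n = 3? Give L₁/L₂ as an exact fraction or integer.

L = nℏ is independent of Z.
L₁/L₂ = n₁/n₂ = 3/3 = 1

1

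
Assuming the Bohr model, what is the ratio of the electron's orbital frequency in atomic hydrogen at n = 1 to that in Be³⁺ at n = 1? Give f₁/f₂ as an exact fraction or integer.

1/16

f ∝ Z^2 · n^-3
f₁/f₂ = (1/4)^2 · (1/1)^-3 = 1/16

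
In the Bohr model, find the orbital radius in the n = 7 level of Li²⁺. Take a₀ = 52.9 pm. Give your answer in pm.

r_n = n²a₀/Z = 7² × 52.9 / 3
    = 49 × 52.9 / 3 = 864 pm

864 pm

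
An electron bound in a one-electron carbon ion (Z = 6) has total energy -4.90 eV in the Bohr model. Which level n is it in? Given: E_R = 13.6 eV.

E_n = −E_R Z²/n² ⇒ n² = E_R Z²/(−E_n) = 13.6 × 6² / 4.90 ≈ 99.92
n = 10

10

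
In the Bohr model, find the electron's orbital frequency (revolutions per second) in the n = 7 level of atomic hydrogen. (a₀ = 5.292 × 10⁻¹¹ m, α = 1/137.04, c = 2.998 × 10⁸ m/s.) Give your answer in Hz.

1.918 × 10¹³ Hz

r = n²a₀/Z = 2.593 × 10⁻⁹ m, v = Zαc/n = 3.125 × 10⁵ m/s
f = v/(2πr) = 1.918 × 10¹³ Hz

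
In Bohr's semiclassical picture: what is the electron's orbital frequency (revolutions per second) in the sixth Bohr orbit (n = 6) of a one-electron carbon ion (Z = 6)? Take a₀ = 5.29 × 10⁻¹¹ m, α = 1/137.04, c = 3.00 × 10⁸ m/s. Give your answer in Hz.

1.10 × 10¹⁵ Hz

r = n²a₀/Z = 3.17 × 10⁻¹⁰ m, v = Zαc/n = 2.19 × 10⁶ m/s
f = v/(2πr) = 1.10 × 10¹⁵ Hz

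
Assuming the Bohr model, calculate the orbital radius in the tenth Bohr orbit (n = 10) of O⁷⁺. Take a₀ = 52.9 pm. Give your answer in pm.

661 pm

r_n = n²a₀/Z = 10² × 52.9 / 8
    = 100 × 52.9 / 8 = 661 pm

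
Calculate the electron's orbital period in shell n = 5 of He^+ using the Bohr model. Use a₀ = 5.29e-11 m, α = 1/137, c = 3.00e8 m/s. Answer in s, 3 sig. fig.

4.74e-15 s

r = n²a₀/Z = 5²·5.29e-11/2 = 6.61e-10 m
v = Zαc/n = 2·0.00730·3.00e8/5 = 8.76e5 m/s
T = 2πr/v = 4.74e-15 s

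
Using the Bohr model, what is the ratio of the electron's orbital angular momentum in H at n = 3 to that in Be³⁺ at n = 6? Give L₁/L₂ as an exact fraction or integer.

1/2

L = nℏ is independent of Z.
L₁/L₂ = n₁/n₂ = 3/6 = 1/2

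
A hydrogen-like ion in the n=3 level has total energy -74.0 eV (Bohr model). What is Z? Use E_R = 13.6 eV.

E_n = −E_R Z²/n² ⇒ Z² = −E_n n²/E_R = 74.0 × 3² / 13.6 ≈ 48.97
Z = 7

7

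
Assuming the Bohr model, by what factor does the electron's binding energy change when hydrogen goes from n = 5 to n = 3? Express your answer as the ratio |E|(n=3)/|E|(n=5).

25/9

|E| ∝ Z^2 · n^-2; with Z fixed, |E| ∝ n^-2.
|E|(n=3)/|E|(n=5) = (3/5)^-2 = 25/9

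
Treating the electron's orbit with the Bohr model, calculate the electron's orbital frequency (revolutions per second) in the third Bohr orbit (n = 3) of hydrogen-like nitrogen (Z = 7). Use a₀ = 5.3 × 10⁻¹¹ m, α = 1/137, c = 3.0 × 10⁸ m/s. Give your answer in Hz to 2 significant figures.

r = n²a₀/Z = 6.8 × 10⁻¹¹ m, v = Zαc/n = 5.1 × 10⁶ m/s
f = v/(2πr) = 1.2 × 10¹⁶ Hz

1.2 × 10¹⁶ Hz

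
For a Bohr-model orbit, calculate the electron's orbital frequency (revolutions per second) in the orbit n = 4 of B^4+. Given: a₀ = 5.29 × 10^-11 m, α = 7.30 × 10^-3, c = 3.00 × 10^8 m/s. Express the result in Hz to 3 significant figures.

2.57 × 10^15 Hz

r = n²a₀/Z = 1.69 × 10^-10 m, v = Zαc/n = 2.74 × 10^6 m/s
f = v/(2πr) = 2.57 × 10^15 Hz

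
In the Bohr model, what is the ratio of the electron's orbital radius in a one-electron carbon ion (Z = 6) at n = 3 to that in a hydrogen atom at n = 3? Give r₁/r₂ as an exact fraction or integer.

1/6

r ∝ Z^-1 · n^2
r₁/r₂ = (6/1)^-1 · (3/3)^2 = 1/6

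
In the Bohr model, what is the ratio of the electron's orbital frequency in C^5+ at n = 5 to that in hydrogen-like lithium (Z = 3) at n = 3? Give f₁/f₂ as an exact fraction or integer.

108/125

f ∝ Z^2 · n^-3
f₁/f₂ = (6/3)^2 · (5/3)^-3 = 108/125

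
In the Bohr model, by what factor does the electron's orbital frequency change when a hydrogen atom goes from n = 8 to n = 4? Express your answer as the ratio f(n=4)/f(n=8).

f ∝ Z^2 · n^-3; with Z fixed, f ∝ n^-3.
f(n=4)/f(n=8) = (4/8)^-3 = 8

8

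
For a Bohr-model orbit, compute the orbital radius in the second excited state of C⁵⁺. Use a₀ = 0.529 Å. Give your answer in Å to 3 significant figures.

r_n = n²a₀/Z = 3² × 0.529 / 6
    = 9 × 0.529 / 6 = 0.793 Å

0.793 Å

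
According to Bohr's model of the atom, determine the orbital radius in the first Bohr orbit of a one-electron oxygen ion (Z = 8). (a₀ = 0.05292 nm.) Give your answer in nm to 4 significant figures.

0.006615 nm

r_n = n²a₀/Z = 1² × 0.05292 / 8
    = 1 × 0.05292 / 8 = 0.006615 nm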